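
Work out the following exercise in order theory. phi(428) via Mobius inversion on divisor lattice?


phi(n) = n * prod_{p|n} (1 - 1/p).
Prime divisors of 428: [2, 107]
phi(428) = 428 * (1 - 1/2) * (1 - 1/107)
phi(428) = 212


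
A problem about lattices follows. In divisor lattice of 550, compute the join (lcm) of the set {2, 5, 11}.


In a divisor lattice, join = lcm (least common multiple).
Compute lcm iteratively: start with first element, then lcm(current, next).
Elements: [2, 5, 11]
lcm(2,5) = 10
lcm(10,11) = 110
Final lcm = 110


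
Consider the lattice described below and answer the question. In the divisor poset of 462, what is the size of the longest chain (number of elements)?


A chain is a totally ordered subset; we count the number of elements in a maximum chain.
Compute, for each element x, the size of the longest chain ending at x:
  1: 1
  2: 2
  3: 2
  7: 2
  11: 2
  6: 3
  ...
A maximum chain: 1 < 2 < 6 < 42 < 462
Number of elements in the longest chain: 5


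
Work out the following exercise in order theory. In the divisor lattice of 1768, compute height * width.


Height = length of longest chain minus 1; width = size of largest antichain.
A maximum chain: 1 | 17 | 221 | 442 | 884 | 1768  (height 5).
A maximum antichain: {4, 26, 34, 221}  (width 4).
Product = 5 * 4 = 20


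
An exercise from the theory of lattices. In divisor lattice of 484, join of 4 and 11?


In a divisor lattice, join = lcm (least common multiple).
gcd(4,11) = 1
lcm(4,11) = 4*11/gcd = 44/1 = 44


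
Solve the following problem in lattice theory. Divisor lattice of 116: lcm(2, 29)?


Join=lcm.
gcd(2,29)=1
lcm=58


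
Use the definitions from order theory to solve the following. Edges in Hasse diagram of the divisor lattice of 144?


A cover relation a -< b holds when a < b with no c strictly between.
Cover relations:
  1 -< 2
  1 -< 3
  2 -< 4
  2 -< 6
  3 -< 6
  3 -< 9
  4 -< 8
  4 -< 12
  ...14 more
Total: 22


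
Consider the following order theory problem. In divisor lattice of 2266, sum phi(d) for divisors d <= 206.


Divisors of 2266 up to 206: [1, 2, 11, 22, 103, 206]
phi values: [1, 1, 10, 10, 102, 102]
Sum = 226


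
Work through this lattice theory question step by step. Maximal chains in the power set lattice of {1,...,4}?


A maximal chain goes from the minimum element to a maximal element via cover relations.
Counting all min-to-max paths in the cover graph.
Total maximal chains: 24


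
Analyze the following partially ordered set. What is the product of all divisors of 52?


Divisors of 52: [1, 2, 4, 13, 26, 52]
Product = n^(d(n)/2) = 52^(6/2)
Product = 140608


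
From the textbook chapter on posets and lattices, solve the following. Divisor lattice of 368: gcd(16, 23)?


Meet=gcd.
gcd(16,23)=1


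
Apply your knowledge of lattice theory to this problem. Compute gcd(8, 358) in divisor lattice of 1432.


In a divisor lattice, meet = gcd (greatest common divisor).
By Euclidean algorithm or factoring: gcd(8,358) = 2


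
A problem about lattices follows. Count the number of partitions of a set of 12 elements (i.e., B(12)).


B(n) = number of set partitions of an n-element set.
B(n) satisfies the recurrence: B(n+1) = sum_k C(n,k)*B(k).
B(12) = 4213597


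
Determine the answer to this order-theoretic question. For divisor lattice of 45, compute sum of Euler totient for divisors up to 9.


Divisors of 45 up to 9: [1, 3, 5, 9]
phi values: [1, 2, 4, 6]
Sum = 13


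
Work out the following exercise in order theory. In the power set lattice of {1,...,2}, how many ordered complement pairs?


Complement pair (a,b): a meet b = bottom, a join b = top.
Here: A intersect B = {} and A union B = {1,...,2}.
Pairs found: ({},{1,2}), ({1},{2}), ({2},{1}), ({1,2},{})
Total ordered pairs: 4


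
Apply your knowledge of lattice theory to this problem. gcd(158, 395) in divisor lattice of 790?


Meet=gcd.
gcd(158,395)=79


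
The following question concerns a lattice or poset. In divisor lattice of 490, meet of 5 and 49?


In a divisor lattice, meet = gcd (greatest common divisor).
By Euclidean algorithm or factoring: gcd(5,49) = 1


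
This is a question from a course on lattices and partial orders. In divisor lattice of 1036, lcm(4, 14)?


Join=lcm.
gcd(4,14)=2
lcm=28


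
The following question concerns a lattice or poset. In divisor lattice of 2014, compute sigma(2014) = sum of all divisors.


sigma(n) = sum of divisors.
Divisors of 2014: [1, 2, 19, 38, 53, 106, 1007, 2014]
Sum = 3240


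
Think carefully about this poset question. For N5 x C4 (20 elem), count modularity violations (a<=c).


Modular law: if a <= c then a v (b ^ c) = (a v b) ^ c.
Check all triples (a,b,c) with a <= c among 20 elements.
  e.g. a=(a,0), b=(c,0), c=(b,0): lhs=(a,0) != rhs=(b,0)
  e.g. a=(a,0), b=(c,1), c=(b,0): lhs=(a,0) != rhs=(b,0)
Total violating triples: 40


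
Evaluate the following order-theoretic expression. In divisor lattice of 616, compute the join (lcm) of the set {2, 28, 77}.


In a divisor lattice, join = lcm (least common multiple).
Compute lcm iteratively: start with first element, then lcm(current, next).
Elements: [2, 28, 77]
lcm(2,28) = 28
lcm(28,77) = 308
Final lcm = 308


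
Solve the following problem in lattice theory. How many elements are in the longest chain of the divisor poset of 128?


A chain is a totally ordered subset; we count the number of elements in a maximum chain.
Compute, for each element x, the size of the longest chain ending at x:
  1: 1
  2: 2
  4: 3
  8: 4
  16: 5
  32: 6
  ...
A maximum chain: 1 < 2 < 4 < 8 < 16 < 32 < 64 < 128
Number of elements in the longest chain: 8


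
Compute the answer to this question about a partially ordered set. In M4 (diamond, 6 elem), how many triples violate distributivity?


Distributive law: a ^ (b v c) = (a ^ b) v (a ^ c).
Check all 6^3 = 216 ordered triples (a,b,c).
  e.g. a=a1, b=a2, c=a3: lhs=a1 != rhs=0
  e.g. a=a1, b=a2, c=a4: lhs=a1 != rhs=0
Total violating triples: 24


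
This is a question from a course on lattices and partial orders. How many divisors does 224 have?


Divisors of 224: [1, 2, 4, 7, 8, 14, 16, 28, 32, 56, 112, 224]
Count: 12


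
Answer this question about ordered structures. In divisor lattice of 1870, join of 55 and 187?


In a divisor lattice, join = lcm (least common multiple).
gcd(55,187) = 11
lcm(55,187) = 55*187/gcd = 10285/11 = 935


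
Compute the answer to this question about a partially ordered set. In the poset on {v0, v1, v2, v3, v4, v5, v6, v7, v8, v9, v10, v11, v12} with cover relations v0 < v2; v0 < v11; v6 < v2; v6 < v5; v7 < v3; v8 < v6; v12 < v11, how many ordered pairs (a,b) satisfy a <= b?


The order relation is {(a,b) : a <= b}, reflexive so it includes (a,a).
Examples: (v0,v0), (v0,v11), (v0,v2), (v1,v1), (v10,v10), ...
Total ordered pairs: 22


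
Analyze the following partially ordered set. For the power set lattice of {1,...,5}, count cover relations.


A cover relation a -< b holds when a < b with no c strictly between.
Cover relations:
  {} -< {1}
  {} -< {2}
  {} -< {3}
  {} -< {4}
  {} -< {5}
  {1} -< {1,2}
  {1} -< {1,3}
  {1} -< {1,4}
  ...72 more
Total: 80


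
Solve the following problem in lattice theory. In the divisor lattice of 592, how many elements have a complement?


An element a is complemented if some b has a meet b = bottom, a join b = top.
a is complemented iff gcd(a, n/a)=1, i.e. a is a unitary divisor of 592.
Complemented elements: 1, 16, 37, 592
Count: 4


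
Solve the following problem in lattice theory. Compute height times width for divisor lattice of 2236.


Height = length of longest chain minus 1; width = size of largest antichain.
A maximum chain: 1 | 43 | 559 | 1118 | 2236  (height 4).
A maximum antichain: {4, 26, 86, 559}  (width 4).
Product = 4 * 4 = 16


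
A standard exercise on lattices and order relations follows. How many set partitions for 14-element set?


B(n) = number of set partitions of an n-element set.
B(n) satisfies the recurrence: B(n+1) = sum_k C(n,k)*B(k).
B(14) = 190899322


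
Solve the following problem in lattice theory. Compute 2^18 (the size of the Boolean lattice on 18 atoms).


Power set = 2^n.
2^18 = 262144


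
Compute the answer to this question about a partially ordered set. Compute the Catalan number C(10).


C(n) = C(2n, n) / (n+1).
C(20, 10) = 184756
C(10) = 184756 / 11 = 16796


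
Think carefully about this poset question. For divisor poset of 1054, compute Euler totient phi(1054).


phi(n) = n * prod_{p|n} (1 - 1/p).
Prime divisors of 1054: [2, 17, 31]
phi(1054) = 1054 * (1 - 1/2) * (1 - 1/17) * (1 - 1/31)
phi(1054) = 480


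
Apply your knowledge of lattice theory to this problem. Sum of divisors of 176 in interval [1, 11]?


Interval [1,11] in divisors of 176: [1, 11]
Sum = 12


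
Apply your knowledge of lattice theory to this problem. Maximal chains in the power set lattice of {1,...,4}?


A maximal chain goes from the minimum element to a maximal element via cover relations.
Counting all min-to-max paths in the cover graph.
Total maximal chains: 24


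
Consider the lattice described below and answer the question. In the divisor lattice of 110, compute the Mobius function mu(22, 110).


In a divisor lattice, mu(a,b) = mu(b/a) where mu is the classical Mobius function.
b/a = 110/22 = 5
Prime factorization of 5: primes [5]
5 is squarefree with 1 prime factor(s), so mu(5) = (-1)^1 = -1


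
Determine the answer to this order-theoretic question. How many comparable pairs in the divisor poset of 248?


A comparable pair {a,b} has a < b or b < a in the order.
Count unordered pairs where one element is strictly below the other.
Examples: {1,2}, {1,4}, {1,8}, {1,31}, ...
Total comparable pairs: 22


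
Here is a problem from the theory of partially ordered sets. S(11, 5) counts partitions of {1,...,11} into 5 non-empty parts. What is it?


S(n,k) = k*S(n-1,k) + S(n-1,k-1).
S(10,5) = 42525, S(10,4) = 34105
S(11,5) = 5*42525 + 34105 = 212625 + 34105
S(11,5) = 246730


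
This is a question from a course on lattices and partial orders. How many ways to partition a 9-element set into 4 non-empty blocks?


S(n,k) = k*S(n-1,k) + S(n-1,k-1).
S(8,4) = 1701, S(8,3) = 966
S(9,4) = 4*1701 + 966 = 6804 + 966
S(9,4) = 7770


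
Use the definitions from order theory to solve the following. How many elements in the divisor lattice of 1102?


Divisors of 1102: [1, 2, 19, 29, 38, 58, 551, 1102]
Count: 8


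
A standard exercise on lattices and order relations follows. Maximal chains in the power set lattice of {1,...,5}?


A maximal chain goes from the minimum element to a maximal element via cover relations.
Counting all min-to-max paths in the cover graph.
Total maximal chains: 120


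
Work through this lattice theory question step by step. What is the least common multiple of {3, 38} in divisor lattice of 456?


In a divisor lattice, join = lcm (least common multiple).
Compute lcm iteratively: start with first element, then lcm(current, next).
Elements: [3, 38]
lcm(3,38) = 114
Final lcm = 114


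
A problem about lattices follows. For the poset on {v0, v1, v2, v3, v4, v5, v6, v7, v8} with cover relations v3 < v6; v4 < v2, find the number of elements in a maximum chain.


A chain is a totally ordered subset; we count the number of elements in a maximum chain.
Compute, for each element x, the size of the longest chain ending at x:
  v0: 1
  v1: 1
  v3: 1
  v4: 1
  v5: 1
  v7: 1
  ...
A maximum chain: v4 < v2
Number of elements in the longest chain: 2


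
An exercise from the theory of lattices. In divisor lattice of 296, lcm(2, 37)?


Join=lcm.
gcd(2,37)=1
lcm=74


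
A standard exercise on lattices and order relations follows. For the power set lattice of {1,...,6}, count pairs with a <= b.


The order relation is {(a,b) : a <= b}, reflexive so it includes (a,a).
Examples: ({},{}), ({},{1,2}), ({},{1,2,3}), ({},{1,2,3,4}), ({},{1,2,3,4,5}), ...
Total ordered pairs: 729


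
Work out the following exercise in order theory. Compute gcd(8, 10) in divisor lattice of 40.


In a divisor lattice, meet = gcd (greatest common divisor).
By Euclidean algorithm or factoring: gcd(8,10) = 2


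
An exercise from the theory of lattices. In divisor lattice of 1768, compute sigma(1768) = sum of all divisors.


sigma(n) = sum of divisors.
Divisors of 1768: [1, 2, 4, 8, 13, 17, 26, 34, 52, 68, 104, 136, 221, 442, 884, 1768]
Sum = 3780


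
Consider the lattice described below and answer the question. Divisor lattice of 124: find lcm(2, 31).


In a divisor lattice, join = lcm (least common multiple).
gcd(2,31) = 1
lcm(2,31) = 2*31/gcd = 62/1 = 62


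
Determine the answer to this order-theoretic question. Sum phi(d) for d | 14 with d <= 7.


Divisors of 14 up to 7: [1, 2, 7]
phi values: [1, 1, 6]
Sum = 8


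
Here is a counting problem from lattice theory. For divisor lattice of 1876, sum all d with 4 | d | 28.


Interval [4,28] in divisors of 1876: [4, 28]
Sum = 32


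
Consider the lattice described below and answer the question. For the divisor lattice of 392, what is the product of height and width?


Height = length of longest chain minus 1; width = size of largest antichain.
A maximum chain: 1 | 7 | 49 | 98 | 196 | 392  (height 5).
A maximum antichain: {4, 14, 49}  (width 3).
Product = 5 * 3 = 15


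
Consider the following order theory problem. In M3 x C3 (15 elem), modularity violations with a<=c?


Modular law: if a <= c then a v (b ^ c) = (a v b) ^ c.
Check all triples (a,b,c) with a <= c among 15 elements.
This lattice is modular (diamonds M_m and their chain-products are modular).
Total violating triples: 0


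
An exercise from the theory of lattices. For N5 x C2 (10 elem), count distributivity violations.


Distributive law: a ^ (b v c) = (a ^ b) v (a ^ c).
Check all 10^3 = 1000 ordered triples (a,b,c).
  e.g. a=(b,0), b=(a,0), c=(c,0): lhs=(b,0) != rhs=(a,0)
  e.g. a=(b,0), b=(a,0), c=(c,1): lhs=(b,0) != rhs=(a,0)
Total violating triples: 16


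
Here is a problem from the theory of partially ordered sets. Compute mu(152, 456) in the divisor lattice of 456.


In a divisor lattice, mu(a,b) = mu(b/a) where mu is the classical Mobius function.
b/a = 456/152 = 3
Prime factorization of 3: primes [3]
3 is squarefree with 1 prime factor(s), so mu(3) = (-1)^1 = -1


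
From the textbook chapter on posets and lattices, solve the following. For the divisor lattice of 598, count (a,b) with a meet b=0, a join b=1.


Complement pair (a,b): a meet b = bottom, a join b = top.
Here: gcd(a,b)=1 and lcm(a,b)=598, i.e. a*b=598 with a,b coprime.
Pairs found: (1,598), (2,299), (13,46), (23,26), ... (4 more)
Total ordered pairs: 8


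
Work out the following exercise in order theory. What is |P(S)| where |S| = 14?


Power set = 2^n.
2^14 = 16384


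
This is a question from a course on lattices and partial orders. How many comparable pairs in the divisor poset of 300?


A comparable pair {a,b} has a < b or b < a in the order.
Count unordered pairs where one element is strictly below the other.
Examples: {1,2}, {1,3}, {1,4}, {1,5}, ...
Total comparable pairs: 90


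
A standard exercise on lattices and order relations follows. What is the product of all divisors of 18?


Divisors of 18: [1, 2, 3, 6, 9, 18]
Product = n^(d(n)/2) = 18^(6/2)
Product = 5832


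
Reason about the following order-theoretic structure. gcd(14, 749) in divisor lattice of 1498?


Meet=gcd.
gcd(14,749)=7


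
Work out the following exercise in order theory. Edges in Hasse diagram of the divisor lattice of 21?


A cover relation a -< b holds when a < b with no c strictly between.
Cover relations:
  1 -< 3
  1 -< 7
  3 -< 21
  7 -< 21
Total: 4


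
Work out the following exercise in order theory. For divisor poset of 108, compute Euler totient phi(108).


phi(n) = n * prod_{p|n} (1 - 1/p).
Prime divisors of 108: [2, 3]
phi(108) = 108 * (1 - 1/2) * (1 - 1/3)
phi(108) = 36


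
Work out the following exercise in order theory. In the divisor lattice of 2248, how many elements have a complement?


An element a is complemented if some b has a meet b = bottom, a join b = top.
a is complemented iff gcd(a, n/a)=1, i.e. a is a unitary divisor of 2248.
Complemented elements: 1, 8, 281, 2248
Count: 4


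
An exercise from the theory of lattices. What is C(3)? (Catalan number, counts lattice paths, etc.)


C(n) = C(2n, n) / (n+1).
C(6, 3) = 20
C(3) = 20 / 4 = 5


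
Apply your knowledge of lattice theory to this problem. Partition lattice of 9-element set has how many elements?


B(n) = number of set partitions of an n-element set.
B(n) satisfies the recurrence: B(n+1) = sum_k C(n,k)*B(k).
B(9) = 21147


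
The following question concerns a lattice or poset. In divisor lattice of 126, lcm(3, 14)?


Join=lcm.
gcd(3,14)=1
lcm=42


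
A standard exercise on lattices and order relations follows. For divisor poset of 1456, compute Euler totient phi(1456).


phi(n) = n * prod_{p|n} (1 - 1/p).
Prime divisors of 1456: [2, 7, 13]
phi(1456) = 1456 * (1 - 1/2) * (1 - 1/7) * (1 - 1/13)
phi(1456) = 576


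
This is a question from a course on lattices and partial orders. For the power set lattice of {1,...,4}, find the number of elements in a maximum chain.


A chain is a totally ordered subset; we count the number of elements in a maximum chain.
Compute, for each element x, the size of the longest chain ending at x:
  {}: 1
  {1}: 2
  {2}: 2
  {3}: 2
  {4}: 2
  {1,2}: 3
  ...
A maximum chain: {} < {1} < {1,2} < {1,2,3} < {1,2,3,4}
Number of elements in the longest chain: 5


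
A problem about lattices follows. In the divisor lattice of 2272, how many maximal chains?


A maximal chain goes from the minimum element to a maximal element via cover relations.
Counting all min-to-max paths in the cover graph.
Total maximal chains: 6


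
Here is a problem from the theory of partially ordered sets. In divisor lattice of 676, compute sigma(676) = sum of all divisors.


sigma(n) = sum of divisors.
Divisors of 676: [1, 2, 4, 13, 26, 52, 169, 338, 676]
Sum = 1281


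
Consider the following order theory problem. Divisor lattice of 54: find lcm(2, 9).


In a divisor lattice, join = lcm (least common multiple).
gcd(2,9) = 1
lcm(2,9) = 2*9/gcd = 18/1 = 18


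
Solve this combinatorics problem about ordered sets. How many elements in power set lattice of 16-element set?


Power set = 2^n.
2^16 = 65536


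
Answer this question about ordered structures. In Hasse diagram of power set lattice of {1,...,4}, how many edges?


A cover relation a -< b holds when a < b with no c strictly between.
Cover relations:
  {} -< {1}
  {} -< {2}
  {} -< {3}
  {} -< {4}
  {1} -< {1,2}
  {1} -< {1,3}
  {1} -< {1,4}
  {2} -< {1,2}
  ...24 more
Total: 32


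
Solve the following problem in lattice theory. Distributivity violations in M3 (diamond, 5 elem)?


Distributive law: a ^ (b v c) = (a ^ b) v (a ^ c).
Check all 5^3 = 125 ordered triples (a,b,c).
  e.g. a=a1, b=a2, c=a3: lhs=a1 != rhs=0
  e.g. a=a1, b=a3, c=a2: lhs=a1 != rhs=0
Total violating triples: 6


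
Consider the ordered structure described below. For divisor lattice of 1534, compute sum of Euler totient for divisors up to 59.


Divisors of 1534 up to 59: [1, 2, 13, 26, 59]
phi values: [1, 1, 12, 12, 58]
Sum = 84


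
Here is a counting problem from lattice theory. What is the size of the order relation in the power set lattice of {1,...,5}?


The order relation is {(a,b) : a <= b}, reflexive so it includes (a,a).
Examples: ({},{}), ({},{1,2}), ({},{1,2,3}), ({},{1,2,3,4}), ({},{1,2,3,4,5}), ...
Total ordered pairs: 243


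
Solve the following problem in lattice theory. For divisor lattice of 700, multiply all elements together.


Divisors of 700: [1, 2, 4, 5, 7, 10, 14, 20, 25, 28, 35, 50, 70, 100, 140, 175, 350, 700]
Product = n^(d(n)/2) = 700^(18/2)
Product = 40353607000000000000000000


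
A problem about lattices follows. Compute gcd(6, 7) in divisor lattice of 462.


In a divisor lattice, meet = gcd (greatest common divisor).
By Euclidean algorithm or factoring: gcd(6,7) = 1


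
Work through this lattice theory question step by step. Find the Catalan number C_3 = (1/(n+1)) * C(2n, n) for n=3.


C(n) = C(2n, n) / (n+1).
C(6, 3) = 20
C(3) = 20 / 4 = 5


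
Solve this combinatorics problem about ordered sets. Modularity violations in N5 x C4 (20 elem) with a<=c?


Modular law: if a <= c then a v (b ^ c) = (a v b) ^ c.
Check all triples (a,b,c) with a <= c among 20 elements.
  e.g. a=(a,0), b=(c,0), c=(b,0): lhs=(a,0) != rhs=(b,0)
  e.g. a=(a,0), b=(c,1), c=(b,0): lhs=(a,0) != rhs=(b,0)
Total violating triples: 40


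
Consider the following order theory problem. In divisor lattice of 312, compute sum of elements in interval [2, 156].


Interval [2,156] in divisors of 312: [2, 4, 6, 12, 26, 52, 78, 156]
Sum = 336


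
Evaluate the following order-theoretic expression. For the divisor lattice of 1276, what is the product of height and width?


Height = length of longest chain minus 1; width = size of largest antichain.
A maximum chain: 1 | 29 | 319 | 638 | 1276  (height 4).
A maximum antichain: {4, 22, 58, 319}  (width 4).
Product = 4 * 4 = 16


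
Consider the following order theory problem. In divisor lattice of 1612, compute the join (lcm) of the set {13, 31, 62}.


In a divisor lattice, join = lcm (least common multiple).
Compute lcm iteratively: start with first element, then lcm(current, next).
Elements: [13, 31, 62]
lcm(13,31) = 403
lcm(403,62) = 806
Final lcm = 806


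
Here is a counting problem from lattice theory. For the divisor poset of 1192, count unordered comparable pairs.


A comparable pair {a,b} has a < b or b < a in the order.
Count unordered pairs where one element is strictly below the other.
Examples: {1,2}, {1,4}, {1,8}, {1,149}, ...
Total comparable pairs: 22


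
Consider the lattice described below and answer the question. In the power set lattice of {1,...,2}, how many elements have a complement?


An element a is complemented if some b has a meet b = bottom, a join b = top.
every subset A has complement S\A, so all elements are complemented.
Complemented elements: {}, {1}, {2}, {1,2}
Count: 4


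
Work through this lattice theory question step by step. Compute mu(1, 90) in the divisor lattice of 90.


In a divisor lattice, mu(a,b) = mu(b/a) where mu is the classical Mobius function.
b/a = 90/1 = 90
Prime factorization of 90: primes [2, 3, 5]
90 is not squarefree, so mu(90) = 0


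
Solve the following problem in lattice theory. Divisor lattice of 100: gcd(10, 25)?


Meet=gcd.
gcd(10,25)=5


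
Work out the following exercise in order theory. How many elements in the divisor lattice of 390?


Divisors of 390: [1, 2, 3, 5, 6, 10, 13, 15, 26, 30, 39, 65, 78, 130, 195, 390]
Count: 16


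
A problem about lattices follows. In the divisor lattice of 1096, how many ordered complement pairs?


Complement pair (a,b): a meet b = bottom, a join b = top.
Here: gcd(a,b)=1 and lcm(a,b)=1096, i.e. a*b=1096 with a,b coprime.
Pairs found: (1,1096), (8,137), (137,8), (1096,1)
Total ordered pairs: 4


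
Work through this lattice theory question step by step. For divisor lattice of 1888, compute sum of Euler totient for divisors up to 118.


Divisors of 1888 up to 118: [1, 2, 4, 8, 16, 32, 59, 118]
phi values: [1, 1, 2, 4, 8, 16, 58, 58]
Sum = 148


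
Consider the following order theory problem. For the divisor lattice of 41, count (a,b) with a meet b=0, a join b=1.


Complement pair (a,b): a meet b = bottom, a join b = top.
Here: gcd(a,b)=1 and lcm(a,b)=41, i.e. a*b=41 with a,b coprime.
Pairs found: (1,41), (41,1)
Total ordered pairs: 2


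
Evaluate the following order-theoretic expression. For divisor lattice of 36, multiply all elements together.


Divisors of 36: [1, 2, 3, 4, 6, 9, 12, 18, 36]
Product = n^(d(n)/2) = 36^(9/2)
Product = 10077696


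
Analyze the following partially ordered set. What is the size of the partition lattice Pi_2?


B(n) = number of set partitions of an n-element set.
B(n) satisfies the recurrence: B(n+1) = sum_k C(n,k)*B(k).
B(2) = 2


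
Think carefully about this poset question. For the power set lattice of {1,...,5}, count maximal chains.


A maximal chain goes from the minimum element to a maximal element via cover relations.
Counting all min-to-max paths in the cover graph.
Total maximal chains: 120


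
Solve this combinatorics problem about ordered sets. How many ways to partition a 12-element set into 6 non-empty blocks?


S(n,k) = k*S(n-1,k) + S(n-1,k-1).
S(11,6) = 179487, S(11,5) = 246730
S(12,6) = 6*179487 + 246730 = 1076922 + 246730
S(12,6) = 1323652


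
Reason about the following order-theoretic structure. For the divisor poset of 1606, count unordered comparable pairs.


A comparable pair {a,b} has a < b or b < a in the order.
Count unordered pairs where one element is strictly below the other.
Examples: {1,2}, {1,11}, {1,22}, {1,73}, ...
Total comparable pairs: 19


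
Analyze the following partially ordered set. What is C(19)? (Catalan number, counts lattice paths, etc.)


C(n) = C(2n, n) / (n+1).
C(38, 19) = 35345263800
C(19) = 35345263800 / 20 = 1767263190


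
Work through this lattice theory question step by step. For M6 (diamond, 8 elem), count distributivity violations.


Distributive law: a ^ (b v c) = (a ^ b) v (a ^ c).
Check all 8^3 = 512 ordered triples (a,b,c).
  e.g. a=a1, b=a2, c=a3: lhs=a1 != rhs=0
  e.g. a=a1, b=a2, c=a4: lhs=a1 != rhs=0
Total violating triples: 120


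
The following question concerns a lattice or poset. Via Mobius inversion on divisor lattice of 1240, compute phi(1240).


phi(n) = n * prod_{p|n} (1 - 1/p).
Prime divisors of 1240: [2, 5, 31]
phi(1240) = 1240 * (1 - 1/2) * (1 - 1/5) * (1 - 1/31)
phi(1240) = 480


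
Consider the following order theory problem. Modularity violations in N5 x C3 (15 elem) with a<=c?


Modular law: if a <= c then a v (b ^ c) = (a v b) ^ c.
Check all triples (a,b,c) with a <= c among 15 elements.
  e.g. a=(a,0), b=(c,0), c=(b,0): lhs=(a,0) != rhs=(b,0)
  e.g. a=(a,0), b=(c,1), c=(b,0): lhs=(a,0) != rhs=(b,0)
Total violating triples: 18


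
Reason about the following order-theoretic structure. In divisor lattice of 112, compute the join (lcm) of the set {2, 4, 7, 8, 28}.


In a divisor lattice, join = lcm (least common multiple).
Compute lcm iteratively: start with first element, then lcm(current, next).
Elements: [2, 4, 7, 8, 28]
lcm(2,4) = 4
lcm(4,7) = 28
lcm(28,8) = 56
lcm(56,28) = 56
Final lcm = 56


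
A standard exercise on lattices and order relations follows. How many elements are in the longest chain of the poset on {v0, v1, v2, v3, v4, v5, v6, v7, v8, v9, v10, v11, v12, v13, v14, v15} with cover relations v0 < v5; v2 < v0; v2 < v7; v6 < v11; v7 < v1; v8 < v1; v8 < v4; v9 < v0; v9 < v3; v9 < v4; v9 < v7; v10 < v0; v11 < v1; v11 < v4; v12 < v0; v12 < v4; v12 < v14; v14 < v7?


A chain is a totally ordered subset; we count the number of elements in a maximum chain.
Compute, for each element x, the size of the longest chain ending at x:
  v2: 1
  v6: 1
  v8: 1
  v9: 1
  v10: 1
  v12: 1
  ...
A maximum chain: v12 < v14 < v7 < v1
Number of elements in the longest chain: 4


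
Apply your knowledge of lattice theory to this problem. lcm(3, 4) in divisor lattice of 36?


Join=lcm.
gcd(3,4)=1
lcm=12


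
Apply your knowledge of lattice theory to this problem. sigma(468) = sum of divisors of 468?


sigma(n) = sum of divisors.
Divisors of 468: [1, 2, 3, 4, 6, 9, 12, 13, 18, 26, 36, 39, 52, 78, 117, 156, 234, 468]
Sum = 1274


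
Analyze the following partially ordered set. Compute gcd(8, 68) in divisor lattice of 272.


In a divisor lattice, meet = gcd (greatest common divisor).
By Euclidean algorithm or factoring: gcd(8,68) = 4


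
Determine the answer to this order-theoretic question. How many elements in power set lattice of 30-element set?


Power set = 2^n.
2^30 = 1073741824


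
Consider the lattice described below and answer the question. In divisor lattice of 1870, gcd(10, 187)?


Meet=gcd.
gcd(10,187)=1


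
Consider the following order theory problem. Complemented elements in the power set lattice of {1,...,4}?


An element a is complemented if some b has a meet b = bottom, a join b = top.
every subset A has complement S\A, so all elements are complemented.
Complemented elements: {}, {1}, {2}, {3}, {4}, {1,2}, ... (10 more)
Count: 16


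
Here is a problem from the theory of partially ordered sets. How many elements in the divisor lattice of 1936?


Divisors of 1936: [1, 2, 4, 8, 11, 16, 22, 44, 88, 121, 176, 242, 484, 968, 1936]
Count: 15


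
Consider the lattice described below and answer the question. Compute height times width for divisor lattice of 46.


Height = length of longest chain minus 1; width = size of largest antichain.
A maximum chain: 1 | 23 | 46  (height 2).
A maximum antichain: {2, 23}  (width 2).
Product = 2 * 2 = 4


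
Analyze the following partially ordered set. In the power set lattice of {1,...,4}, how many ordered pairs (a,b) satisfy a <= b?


The order relation is {(a,b) : a <= b}, reflexive so it includes (a,a).
Examples: ({},{}), ({},{1,2}), ({},{1,2,3}), ({},{1,2,3,4}), ({},{1,2,4}), ...
Total ordered pairs: 81


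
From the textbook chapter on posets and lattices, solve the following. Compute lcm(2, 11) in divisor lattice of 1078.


In a divisor lattice, join = lcm (least common multiple).
gcd(2,11) = 1
lcm(2,11) = 2*11/gcd = 22/1 = 22


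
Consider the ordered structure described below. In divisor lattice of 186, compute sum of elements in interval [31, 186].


Interval [31,186] in divisors of 186: [31, 62, 93, 186]
Sum = 372


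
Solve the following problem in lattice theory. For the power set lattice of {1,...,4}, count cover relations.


A cover relation a -< b holds when a < b with no c strictly between.
Cover relations:
  {} -< {1}
  {} -< {2}
  {} -< {3}
  {} -< {4}
  {1} -< {1,2}
  {1} -< {1,3}
  {1} -< {1,4}
  {2} -< {1,2}
  ...24 more
Total: 32


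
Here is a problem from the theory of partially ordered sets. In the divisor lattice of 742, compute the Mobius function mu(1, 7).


In a divisor lattice, mu(a,b) = mu(b/a) where mu is the classical Mobius function.
b/a = 7/1 = 7
Prime factorization of 7: primes [7]
7 is squarefree with 1 prime factor(s), so mu(7) = (-1)^1 = -1


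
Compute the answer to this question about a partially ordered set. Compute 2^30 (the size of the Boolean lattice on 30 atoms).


Power set = 2^n.
2^30 = 1073741824


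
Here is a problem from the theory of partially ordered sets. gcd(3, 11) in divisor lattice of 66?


Meet=gcd.
gcd(3,11)=1


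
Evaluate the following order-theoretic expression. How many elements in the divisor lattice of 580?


Divisors of 580: [1, 2, 4, 5, 10, 20, 29, 58, 116, 145, 290, 580]
Count: 12


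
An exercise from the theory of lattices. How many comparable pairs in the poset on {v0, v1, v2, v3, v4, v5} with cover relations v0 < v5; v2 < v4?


A comparable pair {a,b} has a < b or b < a in the order.
Count unordered pairs where one element is strictly below the other.
Examples: {v0,v5}, {v2,v4}
Total comparable pairs: 2


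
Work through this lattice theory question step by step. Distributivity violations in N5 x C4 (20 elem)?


Distributive law: a ^ (b v c) = (a ^ b) v (a ^ c).
Check all 20^3 = 8000 ordered triples (a,b,c).
  e.g. a=(b,0), b=(a,0), c=(c,0): lhs=(b,0) != rhs=(a,0)
  e.g. a=(b,0), b=(a,0), c=(c,1): lhs=(b,0) != rhs=(a,0)
Total violating triples: 128


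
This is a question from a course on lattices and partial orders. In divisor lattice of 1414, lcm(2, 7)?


Join=lcm.
gcd(2,7)=1
lcm=14


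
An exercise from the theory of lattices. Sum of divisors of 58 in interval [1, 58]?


Interval [1,58] in divisors of 58: [1, 2, 29, 58]
Sum = 90


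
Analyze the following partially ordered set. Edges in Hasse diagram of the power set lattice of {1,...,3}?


A cover relation a -< b holds when a < b with no c strictly between.
Cover relations:
  {} -< {1}
  {} -< {2}
  {} -< {3}
  {1} -< {1,2}
  {1} -< {1,3}
  {2} -< {1,2}
  {2} -< {2,3}
  {3} -< {1,3}
  ...4 more
Total: 12


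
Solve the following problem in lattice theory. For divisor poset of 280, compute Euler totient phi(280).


phi(n) = n * prod_{p|n} (1 - 1/p).
Prime divisors of 280: [2, 5, 7]
phi(280) = 280 * (1 - 1/2) * (1 - 1/5) * (1 - 1/7)
phi(280) = 96


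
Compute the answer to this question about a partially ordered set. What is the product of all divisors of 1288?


Divisors of 1288: [1, 2, 4, 7, 8, 14, 23, 28, 46, 56, 92, 161, 184, 322, 644, 1288]
Product = n^(d(n)/2) = 1288^(16/2)
Product = 7574027963090657918058496


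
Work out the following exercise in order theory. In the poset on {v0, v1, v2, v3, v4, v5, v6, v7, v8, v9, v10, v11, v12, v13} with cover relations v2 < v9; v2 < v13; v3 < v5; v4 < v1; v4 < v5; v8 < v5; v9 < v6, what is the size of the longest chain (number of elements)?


A chain is a totally ordered subset; we count the number of elements in a maximum chain.
Compute, for each element x, the size of the longest chain ending at x:
  v0: 1
  v2: 1
  v3: 1
  v4: 1
  v7: 1
  v8: 1
  ...
A maximum chain: v2 < v9 < v6
Number of elements in the longest chain: 3


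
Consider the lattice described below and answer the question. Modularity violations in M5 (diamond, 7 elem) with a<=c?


Modular law: if a <= c then a v (b ^ c) = (a v b) ^ c.
Check all triples (a,b,c) with a <= c among 7 elements.
This lattice is modular (diamonds M_m and their chain-products are modular).
Total violating triples: 0


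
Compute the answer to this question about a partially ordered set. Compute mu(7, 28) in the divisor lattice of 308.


In a divisor lattice, mu(a,b) = mu(b/a) where mu is the classical Mobius function.
b/a = 28/7 = 4
Prime factorization of 4: primes [2]
4 is not squarefree, so mu(4) = 0


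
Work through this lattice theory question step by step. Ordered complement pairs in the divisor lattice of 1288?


Complement pair (a,b): a meet b = bottom, a join b = top.
Here: gcd(a,b)=1 and lcm(a,b)=1288, i.e. a*b=1288 with a,b coprime.
Pairs found: (1,1288), (7,184), (8,161), (23,56), ... (4 more)
Total ordered pairs: 8


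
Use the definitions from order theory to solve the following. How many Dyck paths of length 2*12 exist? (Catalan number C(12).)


C(n) = C(2n, n) / (n+1).
C(24, 12) = 2704156
C(12) = 2704156 / 13 = 208012


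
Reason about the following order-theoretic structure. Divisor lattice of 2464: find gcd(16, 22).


In a divisor lattice, meet = gcd (greatest common divisor).
By Euclidean algorithm or factoring: gcd(16,22) = 2


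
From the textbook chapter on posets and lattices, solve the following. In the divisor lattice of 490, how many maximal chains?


A maximal chain goes from the minimum element to a maximal element via cover relations.
Counting all min-to-max paths in the cover graph.
Total maximal chains: 12


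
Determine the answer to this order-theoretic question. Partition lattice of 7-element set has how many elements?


B(n) = number of set partitions of an n-element set.
B(n) satisfies the recurrence: B(n+1) = sum_k C(n,k)*B(k).
B(7) = 877


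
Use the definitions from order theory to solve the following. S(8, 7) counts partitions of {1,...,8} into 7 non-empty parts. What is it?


S(n,k) = k*S(n-1,k) + S(n-1,k-1).
S(7,7) = 1, S(7,6) = 21
S(8,7) = 7*1 + 21 = 7 + 21
S(8,7) = 28


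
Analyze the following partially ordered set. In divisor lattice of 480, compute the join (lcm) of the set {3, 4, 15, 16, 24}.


In a divisor lattice, join = lcm (least common multiple).
Compute lcm iteratively: start with first element, then lcm(current, next).
Elements: [3, 4, 15, 16, 24]
lcm(3,4) = 12
lcm(12,15) = 60
lcm(60,16) = 240
lcm(240,24) = 240
Final lcm = 240


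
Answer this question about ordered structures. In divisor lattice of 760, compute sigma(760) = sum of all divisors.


sigma(n) = sum of divisors.
Divisors of 760: [1, 2, 4, 5, 8, 10, 19, 20, 38, 40, 76, 95, 152, 190, 380, 760]
Sum = 1800


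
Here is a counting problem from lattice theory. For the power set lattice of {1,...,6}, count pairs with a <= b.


The order relation is {(a,b) : a <= b}, reflexive so it includes (a,a).
Examples: ({},{}), ({},{1,2}), ({},{1,2,3}), ({},{1,2,3,4}), ({},{1,2,3,4,5}), ...
Total ordered pairs: 729


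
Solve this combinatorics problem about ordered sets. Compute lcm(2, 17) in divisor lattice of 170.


In a divisor lattice, join = lcm (least common multiple).
gcd(2,17) = 1
lcm(2,17) = 2*17/gcd = 34/1 = 34


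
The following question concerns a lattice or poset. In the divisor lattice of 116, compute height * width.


Height = length of longest chain minus 1; width = size of largest antichain.
A maximum chain: 1 | 29 | 58 | 116  (height 3).
A maximum antichain: {2, 29}  (width 2).
Product = 3 * 2 = 6


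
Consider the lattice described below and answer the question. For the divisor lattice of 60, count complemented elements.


An element a is complemented if some b has a meet b = bottom, a join b = top.
a is complemented iff gcd(a, n/a)=1, i.e. a is a unitary divisor of 60.
Complemented elements: 1, 3, 4, 5, 12, 15, ... (2 more)
Count: 8


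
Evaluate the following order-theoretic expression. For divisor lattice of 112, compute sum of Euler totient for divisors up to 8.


Divisors of 112 up to 8: [1, 2, 4, 7, 8]
phi values: [1, 1, 2, 6, 4]
Sum = 14


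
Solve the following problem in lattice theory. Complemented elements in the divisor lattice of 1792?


An element a is complemented if some b has a meet b = bottom, a join b = top.
a is complemented iff gcd(a, n/a)=1, i.e. a is a unitary divisor of 1792.
Complemented elements: 1, 7, 256, 1792
Count: 4


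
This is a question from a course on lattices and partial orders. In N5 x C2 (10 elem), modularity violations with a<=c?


Modular law: if a <= c then a v (b ^ c) = (a v b) ^ c.
Check all triples (a,b,c) with a <= c among 10 elements.
  e.g. a=(a,0), b=(c,0), c=(b,0): lhs=(a,0) != rhs=(b,0)
  e.g. a=(a,0), b=(c,1), c=(b,0): lhs=(a,0) != rhs=(b,0)
Total violating triples: 6


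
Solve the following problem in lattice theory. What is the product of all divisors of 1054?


Divisors of 1054: [1, 2, 17, 31, 34, 62, 527, 1054]
Product = n^(d(n)/2) = 1054^(8/2)
Product = 1234134359056


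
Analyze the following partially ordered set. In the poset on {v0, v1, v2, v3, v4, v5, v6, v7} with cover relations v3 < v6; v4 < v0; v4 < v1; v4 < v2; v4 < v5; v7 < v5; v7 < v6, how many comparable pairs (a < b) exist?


A comparable pair {a,b} has a < b or b < a in the order.
Count unordered pairs where one element is strictly below the other.
Examples: {v0,v4}, {v1,v4}, {v2,v4}, {v3,v6}, ...
Total comparable pairs: 7


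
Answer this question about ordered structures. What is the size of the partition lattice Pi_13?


B(n) = number of set partitions of an n-element set.
B(n) satisfies the recurrence: B(n+1) = sum_k C(n,k)*B(k).
B(13) = 27644437


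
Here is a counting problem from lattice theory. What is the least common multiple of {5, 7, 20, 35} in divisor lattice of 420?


In a divisor lattice, join = lcm (least common multiple).
Compute lcm iteratively: start with first element, then lcm(current, next).
Elements: [5, 7, 20, 35]
lcm(5,7) = 35
lcm(35,20) = 140
lcm(140,35) = 140
Final lcm = 140


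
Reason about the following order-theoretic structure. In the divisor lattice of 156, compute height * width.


Height = length of longest chain minus 1; width = size of largest antichain.
A maximum chain: 1 | 13 | 39 | 78 | 156  (height 4).
A maximum antichain: {4, 6, 26, 39}  (width 4).
Product = 4 * 4 = 16
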